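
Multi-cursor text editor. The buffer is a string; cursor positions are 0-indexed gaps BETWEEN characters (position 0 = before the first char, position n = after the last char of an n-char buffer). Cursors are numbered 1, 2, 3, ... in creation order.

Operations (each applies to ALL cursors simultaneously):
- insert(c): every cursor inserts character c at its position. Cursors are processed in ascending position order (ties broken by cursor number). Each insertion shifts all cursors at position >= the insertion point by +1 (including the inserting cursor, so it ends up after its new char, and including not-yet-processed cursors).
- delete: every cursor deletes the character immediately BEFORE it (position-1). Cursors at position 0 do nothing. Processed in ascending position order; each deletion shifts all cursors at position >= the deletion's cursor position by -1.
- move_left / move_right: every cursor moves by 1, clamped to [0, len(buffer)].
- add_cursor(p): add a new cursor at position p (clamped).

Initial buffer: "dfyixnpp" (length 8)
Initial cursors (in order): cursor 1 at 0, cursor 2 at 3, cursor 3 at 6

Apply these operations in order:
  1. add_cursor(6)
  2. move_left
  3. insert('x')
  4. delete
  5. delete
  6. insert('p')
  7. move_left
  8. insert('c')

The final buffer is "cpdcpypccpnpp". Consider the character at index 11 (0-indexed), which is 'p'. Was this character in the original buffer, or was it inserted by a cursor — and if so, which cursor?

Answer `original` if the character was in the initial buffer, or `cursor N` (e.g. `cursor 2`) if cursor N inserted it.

Answer: original

Derivation:
After op 1 (add_cursor(6)): buffer="dfyixnpp" (len 8), cursors c1@0 c2@3 c3@6 c4@6, authorship ........
After op 2 (move_left): buffer="dfyixnpp" (len 8), cursors c1@0 c2@2 c3@5 c4@5, authorship ........
After op 3 (insert('x')): buffer="xdfxyixxxnpp" (len 12), cursors c1@1 c2@4 c3@9 c4@9, authorship 1..2...34...
After op 4 (delete): buffer="dfyixnpp" (len 8), cursors c1@0 c2@2 c3@5 c4@5, authorship ........
After op 5 (delete): buffer="dynpp" (len 5), cursors c1@0 c2@1 c3@2 c4@2, authorship .....
After op 6 (insert('p')): buffer="pdpyppnpp" (len 9), cursors c1@1 c2@3 c3@6 c4@6, authorship 1.2.34...
After op 7 (move_left): buffer="pdpyppnpp" (len 9), cursors c1@0 c2@2 c3@5 c4@5, authorship 1.2.34...
After op 8 (insert('c')): buffer="cpdcpypccpnpp" (len 13), cursors c1@1 c2@4 c3@9 c4@9, authorship 11.22.3344...
Authorship (.=original, N=cursor N): 1 1 . 2 2 . 3 3 4 4 . . .
Index 11: author = original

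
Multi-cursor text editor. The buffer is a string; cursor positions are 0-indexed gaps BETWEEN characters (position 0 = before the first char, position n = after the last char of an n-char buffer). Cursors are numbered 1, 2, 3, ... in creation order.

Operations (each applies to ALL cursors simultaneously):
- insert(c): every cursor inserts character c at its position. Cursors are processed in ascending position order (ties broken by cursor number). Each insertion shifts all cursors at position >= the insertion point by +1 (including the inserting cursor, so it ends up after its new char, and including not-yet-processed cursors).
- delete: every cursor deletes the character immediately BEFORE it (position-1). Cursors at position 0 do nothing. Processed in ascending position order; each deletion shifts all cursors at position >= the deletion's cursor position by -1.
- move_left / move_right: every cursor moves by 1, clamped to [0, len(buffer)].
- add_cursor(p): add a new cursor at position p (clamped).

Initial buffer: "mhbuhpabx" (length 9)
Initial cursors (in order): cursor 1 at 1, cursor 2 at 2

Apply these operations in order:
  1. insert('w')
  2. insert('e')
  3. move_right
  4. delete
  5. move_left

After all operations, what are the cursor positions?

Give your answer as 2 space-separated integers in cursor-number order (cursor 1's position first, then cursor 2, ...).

After op 1 (insert('w')): buffer="mwhwbuhpabx" (len 11), cursors c1@2 c2@4, authorship .1.2.......
After op 2 (insert('e')): buffer="mwehwebuhpabx" (len 13), cursors c1@3 c2@6, authorship .11.22.......
After op 3 (move_right): buffer="mwehwebuhpabx" (len 13), cursors c1@4 c2@7, authorship .11.22.......
After op 4 (delete): buffer="mweweuhpabx" (len 11), cursors c1@3 c2@5, authorship .1122......
After op 5 (move_left): buffer="mweweuhpabx" (len 11), cursors c1@2 c2@4, authorship .1122......

Answer: 2 4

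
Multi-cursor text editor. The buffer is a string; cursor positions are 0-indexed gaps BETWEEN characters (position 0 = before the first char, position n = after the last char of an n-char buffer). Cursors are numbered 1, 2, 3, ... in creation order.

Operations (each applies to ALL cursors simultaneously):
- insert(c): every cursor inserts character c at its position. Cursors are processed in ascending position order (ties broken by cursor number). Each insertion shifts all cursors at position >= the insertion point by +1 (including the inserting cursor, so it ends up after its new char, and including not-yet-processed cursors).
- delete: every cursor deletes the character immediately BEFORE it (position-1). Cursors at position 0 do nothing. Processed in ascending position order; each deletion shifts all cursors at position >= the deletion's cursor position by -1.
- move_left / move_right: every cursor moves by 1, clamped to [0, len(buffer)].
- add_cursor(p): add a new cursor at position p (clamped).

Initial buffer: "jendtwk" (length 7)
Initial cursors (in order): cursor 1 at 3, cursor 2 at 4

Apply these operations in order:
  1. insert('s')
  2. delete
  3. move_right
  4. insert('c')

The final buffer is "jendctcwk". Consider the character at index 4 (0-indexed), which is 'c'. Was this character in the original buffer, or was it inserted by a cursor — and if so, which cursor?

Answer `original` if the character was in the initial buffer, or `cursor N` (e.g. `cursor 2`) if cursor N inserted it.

Answer: cursor 1

Derivation:
After op 1 (insert('s')): buffer="jensdstwk" (len 9), cursors c1@4 c2@6, authorship ...1.2...
After op 2 (delete): buffer="jendtwk" (len 7), cursors c1@3 c2@4, authorship .......
After op 3 (move_right): buffer="jendtwk" (len 7), cursors c1@4 c2@5, authorship .......
After op 4 (insert('c')): buffer="jendctcwk" (len 9), cursors c1@5 c2@7, authorship ....1.2..
Authorship (.=original, N=cursor N): . . . . 1 . 2 . .
Index 4: author = 1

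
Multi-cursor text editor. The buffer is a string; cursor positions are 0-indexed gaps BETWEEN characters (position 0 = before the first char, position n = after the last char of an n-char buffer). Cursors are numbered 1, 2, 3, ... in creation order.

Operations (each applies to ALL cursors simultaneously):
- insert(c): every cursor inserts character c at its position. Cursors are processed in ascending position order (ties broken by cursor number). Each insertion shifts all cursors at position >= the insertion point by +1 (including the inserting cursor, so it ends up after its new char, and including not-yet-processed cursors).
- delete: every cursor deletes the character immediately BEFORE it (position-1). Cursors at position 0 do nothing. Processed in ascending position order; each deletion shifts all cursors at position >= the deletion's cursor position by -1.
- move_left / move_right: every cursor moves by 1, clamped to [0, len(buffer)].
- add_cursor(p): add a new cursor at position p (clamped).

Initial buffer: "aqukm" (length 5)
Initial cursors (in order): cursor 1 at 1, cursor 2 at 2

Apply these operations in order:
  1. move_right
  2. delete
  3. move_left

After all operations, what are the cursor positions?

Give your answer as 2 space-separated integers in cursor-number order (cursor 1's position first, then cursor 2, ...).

After op 1 (move_right): buffer="aqukm" (len 5), cursors c1@2 c2@3, authorship .....
After op 2 (delete): buffer="akm" (len 3), cursors c1@1 c2@1, authorship ...
After op 3 (move_left): buffer="akm" (len 3), cursors c1@0 c2@0, authorship ...

Answer: 0 0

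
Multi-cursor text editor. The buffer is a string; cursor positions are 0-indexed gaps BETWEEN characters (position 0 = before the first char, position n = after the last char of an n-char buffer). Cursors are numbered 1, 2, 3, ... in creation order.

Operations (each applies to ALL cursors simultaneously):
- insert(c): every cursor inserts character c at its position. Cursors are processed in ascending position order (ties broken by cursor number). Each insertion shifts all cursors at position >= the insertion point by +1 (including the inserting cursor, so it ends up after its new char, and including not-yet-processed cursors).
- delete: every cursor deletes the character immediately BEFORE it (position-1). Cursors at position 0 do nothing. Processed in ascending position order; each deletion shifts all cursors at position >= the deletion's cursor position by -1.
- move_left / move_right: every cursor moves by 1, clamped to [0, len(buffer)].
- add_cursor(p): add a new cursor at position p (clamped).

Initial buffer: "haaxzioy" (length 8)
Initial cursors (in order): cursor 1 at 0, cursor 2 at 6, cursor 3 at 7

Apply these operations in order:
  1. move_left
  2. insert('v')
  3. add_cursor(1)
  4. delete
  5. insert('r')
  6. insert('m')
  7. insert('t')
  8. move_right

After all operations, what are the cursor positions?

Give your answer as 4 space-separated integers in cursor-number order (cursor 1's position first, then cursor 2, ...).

After op 1 (move_left): buffer="haaxzioy" (len 8), cursors c1@0 c2@5 c3@6, authorship ........
After op 2 (insert('v')): buffer="vhaaxzvivoy" (len 11), cursors c1@1 c2@7 c3@9, authorship 1.....2.3..
After op 3 (add_cursor(1)): buffer="vhaaxzvivoy" (len 11), cursors c1@1 c4@1 c2@7 c3@9, authorship 1.....2.3..
After op 4 (delete): buffer="haaxzioy" (len 8), cursors c1@0 c4@0 c2@5 c3@6, authorship ........
After op 5 (insert('r')): buffer="rrhaaxzriroy" (len 12), cursors c1@2 c4@2 c2@8 c3@10, authorship 14.....2.3..
After op 6 (insert('m')): buffer="rrmmhaaxzrmirmoy" (len 16), cursors c1@4 c4@4 c2@11 c3@14, authorship 1414.....22.33..
After op 7 (insert('t')): buffer="rrmmtthaaxzrmtirmtoy" (len 20), cursors c1@6 c4@6 c2@14 c3@18, authorship 141414.....222.333..
After op 8 (move_right): buffer="rrmmtthaaxzrmtirmtoy" (len 20), cursors c1@7 c4@7 c2@15 c3@19, authorship 141414.....222.333..

Answer: 7 15 19 7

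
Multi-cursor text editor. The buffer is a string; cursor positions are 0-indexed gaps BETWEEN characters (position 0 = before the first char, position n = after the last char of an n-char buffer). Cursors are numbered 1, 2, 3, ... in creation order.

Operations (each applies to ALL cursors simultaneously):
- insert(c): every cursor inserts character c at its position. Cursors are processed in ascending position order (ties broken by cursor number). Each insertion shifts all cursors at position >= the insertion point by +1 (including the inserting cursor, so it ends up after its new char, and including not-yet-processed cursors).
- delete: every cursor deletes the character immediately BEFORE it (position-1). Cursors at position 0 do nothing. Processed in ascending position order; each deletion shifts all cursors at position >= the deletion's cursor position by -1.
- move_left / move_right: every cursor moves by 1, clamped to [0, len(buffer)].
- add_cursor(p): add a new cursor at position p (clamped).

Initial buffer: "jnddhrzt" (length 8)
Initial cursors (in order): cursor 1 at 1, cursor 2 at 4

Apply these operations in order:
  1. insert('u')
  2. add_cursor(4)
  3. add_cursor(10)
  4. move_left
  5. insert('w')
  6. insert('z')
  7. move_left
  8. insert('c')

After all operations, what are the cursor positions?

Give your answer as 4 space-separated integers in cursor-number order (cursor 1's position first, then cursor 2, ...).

After op 1 (insert('u')): buffer="jundduhrzt" (len 10), cursors c1@2 c2@6, authorship .1...2....
After op 2 (add_cursor(4)): buffer="jundduhrzt" (len 10), cursors c1@2 c3@4 c2@6, authorship .1...2....
After op 3 (add_cursor(10)): buffer="jundduhrzt" (len 10), cursors c1@2 c3@4 c2@6 c4@10, authorship .1...2....
After op 4 (move_left): buffer="jundduhrzt" (len 10), cursors c1@1 c3@3 c2@5 c4@9, authorship .1...2....
After op 5 (insert('w')): buffer="jwunwddwuhrzwt" (len 14), cursors c1@2 c3@5 c2@8 c4@13, authorship .11.3..22...4.
After op 6 (insert('z')): buffer="jwzunwzddwzuhrzwzt" (len 18), cursors c1@3 c3@7 c2@11 c4@17, authorship .111.33..222...44.
After op 7 (move_left): buffer="jwzunwzddwzuhrzwzt" (len 18), cursors c1@2 c3@6 c2@10 c4@16, authorship .111.33..222...44.
After op 8 (insert('c')): buffer="jwczunwczddwczuhrzwczt" (len 22), cursors c1@3 c3@8 c2@13 c4@20, authorship .1111.333..2222...444.

Answer: 3 13 8 20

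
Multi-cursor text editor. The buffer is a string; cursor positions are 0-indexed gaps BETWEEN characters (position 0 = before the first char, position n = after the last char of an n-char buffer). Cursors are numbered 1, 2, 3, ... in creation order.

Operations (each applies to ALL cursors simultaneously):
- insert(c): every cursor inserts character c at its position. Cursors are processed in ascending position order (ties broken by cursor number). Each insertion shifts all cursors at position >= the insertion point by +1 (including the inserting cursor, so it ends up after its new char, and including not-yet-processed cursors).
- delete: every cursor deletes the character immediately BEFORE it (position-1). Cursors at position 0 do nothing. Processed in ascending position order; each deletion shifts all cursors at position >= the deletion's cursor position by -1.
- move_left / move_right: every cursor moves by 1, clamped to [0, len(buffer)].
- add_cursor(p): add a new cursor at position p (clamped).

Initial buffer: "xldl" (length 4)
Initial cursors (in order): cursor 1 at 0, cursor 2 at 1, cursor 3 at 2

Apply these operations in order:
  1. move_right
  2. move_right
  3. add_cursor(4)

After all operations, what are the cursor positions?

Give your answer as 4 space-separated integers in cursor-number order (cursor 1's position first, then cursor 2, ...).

After op 1 (move_right): buffer="xldl" (len 4), cursors c1@1 c2@2 c3@3, authorship ....
After op 2 (move_right): buffer="xldl" (len 4), cursors c1@2 c2@3 c3@4, authorship ....
After op 3 (add_cursor(4)): buffer="xldl" (len 4), cursors c1@2 c2@3 c3@4 c4@4, authorship ....

Answer: 2 3 4 4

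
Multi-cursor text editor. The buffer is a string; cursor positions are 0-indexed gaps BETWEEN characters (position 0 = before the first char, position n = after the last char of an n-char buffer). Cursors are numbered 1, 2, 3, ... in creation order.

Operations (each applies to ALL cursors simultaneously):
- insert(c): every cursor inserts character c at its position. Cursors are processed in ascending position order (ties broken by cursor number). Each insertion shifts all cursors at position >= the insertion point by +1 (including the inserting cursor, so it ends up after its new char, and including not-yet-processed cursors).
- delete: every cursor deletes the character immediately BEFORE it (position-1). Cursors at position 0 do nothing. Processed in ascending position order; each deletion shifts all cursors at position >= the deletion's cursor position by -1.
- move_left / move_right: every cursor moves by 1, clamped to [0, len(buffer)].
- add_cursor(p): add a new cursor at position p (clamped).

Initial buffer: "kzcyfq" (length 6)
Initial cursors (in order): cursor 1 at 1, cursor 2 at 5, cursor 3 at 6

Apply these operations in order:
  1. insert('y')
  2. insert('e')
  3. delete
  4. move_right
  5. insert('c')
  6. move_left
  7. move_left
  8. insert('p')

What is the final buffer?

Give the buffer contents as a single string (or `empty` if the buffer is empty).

Answer: kypzccyfypqcpyc

Derivation:
After op 1 (insert('y')): buffer="kyzcyfyqy" (len 9), cursors c1@2 c2@7 c3@9, authorship .1....2.3
After op 2 (insert('e')): buffer="kyezcyfyeqye" (len 12), cursors c1@3 c2@9 c3@12, authorship .11....22.33
After op 3 (delete): buffer="kyzcyfyqy" (len 9), cursors c1@2 c2@7 c3@9, authorship .1....2.3
After op 4 (move_right): buffer="kyzcyfyqy" (len 9), cursors c1@3 c2@8 c3@9, authorship .1....2.3
After op 5 (insert('c')): buffer="kyzccyfyqcyc" (len 12), cursors c1@4 c2@10 c3@12, authorship .1.1...2.233
After op 6 (move_left): buffer="kyzccyfyqcyc" (len 12), cursors c1@3 c2@9 c3@11, authorship .1.1...2.233
After op 7 (move_left): buffer="kyzccyfyqcyc" (len 12), cursors c1@2 c2@8 c3@10, authorship .1.1...2.233
After op 8 (insert('p')): buffer="kypzccyfypqcpyc" (len 15), cursors c1@3 c2@10 c3@13, authorship .11.1...22.2333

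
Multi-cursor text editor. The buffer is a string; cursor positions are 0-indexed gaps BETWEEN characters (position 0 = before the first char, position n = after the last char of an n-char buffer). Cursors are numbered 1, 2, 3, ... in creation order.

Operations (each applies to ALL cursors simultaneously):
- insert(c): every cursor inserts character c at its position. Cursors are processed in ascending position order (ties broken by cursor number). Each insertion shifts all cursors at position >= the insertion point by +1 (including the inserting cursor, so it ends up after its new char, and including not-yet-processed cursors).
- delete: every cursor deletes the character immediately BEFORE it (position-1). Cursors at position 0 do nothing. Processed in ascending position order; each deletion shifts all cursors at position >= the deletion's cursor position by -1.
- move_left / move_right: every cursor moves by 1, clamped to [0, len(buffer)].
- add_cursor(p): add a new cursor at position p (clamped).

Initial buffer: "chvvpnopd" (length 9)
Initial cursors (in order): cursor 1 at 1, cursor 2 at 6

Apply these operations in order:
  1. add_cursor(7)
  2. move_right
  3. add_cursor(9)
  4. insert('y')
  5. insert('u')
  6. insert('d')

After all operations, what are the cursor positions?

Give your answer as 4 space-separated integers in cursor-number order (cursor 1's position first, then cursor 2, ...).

Answer: 5 13 17 21

Derivation:
After op 1 (add_cursor(7)): buffer="chvvpnopd" (len 9), cursors c1@1 c2@6 c3@7, authorship .........
After op 2 (move_right): buffer="chvvpnopd" (len 9), cursors c1@2 c2@7 c3@8, authorship .........
After op 3 (add_cursor(9)): buffer="chvvpnopd" (len 9), cursors c1@2 c2@7 c3@8 c4@9, authorship .........
After op 4 (insert('y')): buffer="chyvvpnoypydy" (len 13), cursors c1@3 c2@9 c3@11 c4@13, authorship ..1.....2.3.4
After op 5 (insert('u')): buffer="chyuvvpnoyupyudyu" (len 17), cursors c1@4 c2@11 c3@14 c4@17, authorship ..11.....22.33.44
After op 6 (insert('d')): buffer="chyudvvpnoyudpyuddyud" (len 21), cursors c1@5 c2@13 c3@17 c4@21, authorship ..111.....222.333.444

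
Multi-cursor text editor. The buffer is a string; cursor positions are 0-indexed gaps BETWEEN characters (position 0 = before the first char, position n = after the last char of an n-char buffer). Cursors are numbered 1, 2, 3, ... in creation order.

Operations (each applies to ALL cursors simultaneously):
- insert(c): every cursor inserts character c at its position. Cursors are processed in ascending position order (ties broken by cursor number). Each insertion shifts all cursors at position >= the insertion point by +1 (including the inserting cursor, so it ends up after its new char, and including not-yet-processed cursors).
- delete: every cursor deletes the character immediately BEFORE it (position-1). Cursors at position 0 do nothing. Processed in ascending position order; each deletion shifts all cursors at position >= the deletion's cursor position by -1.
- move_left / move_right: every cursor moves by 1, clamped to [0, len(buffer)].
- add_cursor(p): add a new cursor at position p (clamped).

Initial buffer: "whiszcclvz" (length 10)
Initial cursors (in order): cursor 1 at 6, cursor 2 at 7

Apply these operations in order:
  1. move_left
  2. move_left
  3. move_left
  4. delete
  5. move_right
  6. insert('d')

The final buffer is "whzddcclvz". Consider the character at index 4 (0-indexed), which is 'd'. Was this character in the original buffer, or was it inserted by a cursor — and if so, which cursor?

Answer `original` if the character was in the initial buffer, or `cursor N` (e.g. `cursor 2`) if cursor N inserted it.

Answer: cursor 2

Derivation:
After op 1 (move_left): buffer="whiszcclvz" (len 10), cursors c1@5 c2@6, authorship ..........
After op 2 (move_left): buffer="whiszcclvz" (len 10), cursors c1@4 c2@5, authorship ..........
After op 3 (move_left): buffer="whiszcclvz" (len 10), cursors c1@3 c2@4, authorship ..........
After op 4 (delete): buffer="whzcclvz" (len 8), cursors c1@2 c2@2, authorship ........
After op 5 (move_right): buffer="whzcclvz" (len 8), cursors c1@3 c2@3, authorship ........
After op 6 (insert('d')): buffer="whzddcclvz" (len 10), cursors c1@5 c2@5, authorship ...12.....
Authorship (.=original, N=cursor N): . . . 1 2 . . . . .
Index 4: author = 2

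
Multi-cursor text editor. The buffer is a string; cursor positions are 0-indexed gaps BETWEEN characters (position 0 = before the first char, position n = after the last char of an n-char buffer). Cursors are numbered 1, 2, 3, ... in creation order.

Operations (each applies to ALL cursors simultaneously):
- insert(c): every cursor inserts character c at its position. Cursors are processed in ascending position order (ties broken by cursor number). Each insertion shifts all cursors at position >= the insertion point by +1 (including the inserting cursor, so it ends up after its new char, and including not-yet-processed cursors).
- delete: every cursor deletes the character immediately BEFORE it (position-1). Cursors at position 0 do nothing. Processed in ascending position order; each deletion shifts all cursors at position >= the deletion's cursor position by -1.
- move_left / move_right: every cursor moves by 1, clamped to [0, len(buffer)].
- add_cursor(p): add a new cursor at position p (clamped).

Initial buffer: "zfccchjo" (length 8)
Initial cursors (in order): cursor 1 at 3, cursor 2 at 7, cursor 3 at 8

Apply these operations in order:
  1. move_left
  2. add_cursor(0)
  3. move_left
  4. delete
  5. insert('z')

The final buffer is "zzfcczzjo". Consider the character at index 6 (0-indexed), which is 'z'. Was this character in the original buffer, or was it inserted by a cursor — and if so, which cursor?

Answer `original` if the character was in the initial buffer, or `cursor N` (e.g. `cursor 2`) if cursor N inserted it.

After op 1 (move_left): buffer="zfccchjo" (len 8), cursors c1@2 c2@6 c3@7, authorship ........
After op 2 (add_cursor(0)): buffer="zfccchjo" (len 8), cursors c4@0 c1@2 c2@6 c3@7, authorship ........
After op 3 (move_left): buffer="zfccchjo" (len 8), cursors c4@0 c1@1 c2@5 c3@6, authorship ........
After op 4 (delete): buffer="fccjo" (len 5), cursors c1@0 c4@0 c2@3 c3@3, authorship .....
After op 5 (insert('z')): buffer="zzfcczzjo" (len 9), cursors c1@2 c4@2 c2@7 c3@7, authorship 14...23..
Authorship (.=original, N=cursor N): 1 4 . . . 2 3 . .
Index 6: author = 3

Answer: cursor 3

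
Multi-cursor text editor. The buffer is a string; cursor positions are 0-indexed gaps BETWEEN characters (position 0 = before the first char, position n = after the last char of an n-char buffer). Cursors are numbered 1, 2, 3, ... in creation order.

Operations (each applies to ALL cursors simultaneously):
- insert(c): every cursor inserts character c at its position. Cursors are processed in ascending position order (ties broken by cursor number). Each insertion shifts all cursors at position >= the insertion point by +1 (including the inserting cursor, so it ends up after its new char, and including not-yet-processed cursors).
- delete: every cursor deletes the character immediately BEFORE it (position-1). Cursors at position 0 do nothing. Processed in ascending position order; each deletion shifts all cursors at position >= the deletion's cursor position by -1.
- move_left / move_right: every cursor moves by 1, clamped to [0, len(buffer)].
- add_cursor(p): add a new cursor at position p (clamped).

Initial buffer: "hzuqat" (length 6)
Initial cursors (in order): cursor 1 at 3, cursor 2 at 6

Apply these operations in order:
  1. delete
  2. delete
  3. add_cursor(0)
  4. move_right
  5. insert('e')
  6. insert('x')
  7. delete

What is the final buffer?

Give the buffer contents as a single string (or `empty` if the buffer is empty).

After op 1 (delete): buffer="hzqa" (len 4), cursors c1@2 c2@4, authorship ....
After op 2 (delete): buffer="hq" (len 2), cursors c1@1 c2@2, authorship ..
After op 3 (add_cursor(0)): buffer="hq" (len 2), cursors c3@0 c1@1 c2@2, authorship ..
After op 4 (move_right): buffer="hq" (len 2), cursors c3@1 c1@2 c2@2, authorship ..
After op 5 (insert('e')): buffer="heqee" (len 5), cursors c3@2 c1@5 c2@5, authorship .3.12
After op 6 (insert('x')): buffer="hexqeexx" (len 8), cursors c3@3 c1@8 c2@8, authorship .33.1212
After op 7 (delete): buffer="heqee" (len 5), cursors c3@2 c1@5 c2@5, authorship .3.12

Answer: heqee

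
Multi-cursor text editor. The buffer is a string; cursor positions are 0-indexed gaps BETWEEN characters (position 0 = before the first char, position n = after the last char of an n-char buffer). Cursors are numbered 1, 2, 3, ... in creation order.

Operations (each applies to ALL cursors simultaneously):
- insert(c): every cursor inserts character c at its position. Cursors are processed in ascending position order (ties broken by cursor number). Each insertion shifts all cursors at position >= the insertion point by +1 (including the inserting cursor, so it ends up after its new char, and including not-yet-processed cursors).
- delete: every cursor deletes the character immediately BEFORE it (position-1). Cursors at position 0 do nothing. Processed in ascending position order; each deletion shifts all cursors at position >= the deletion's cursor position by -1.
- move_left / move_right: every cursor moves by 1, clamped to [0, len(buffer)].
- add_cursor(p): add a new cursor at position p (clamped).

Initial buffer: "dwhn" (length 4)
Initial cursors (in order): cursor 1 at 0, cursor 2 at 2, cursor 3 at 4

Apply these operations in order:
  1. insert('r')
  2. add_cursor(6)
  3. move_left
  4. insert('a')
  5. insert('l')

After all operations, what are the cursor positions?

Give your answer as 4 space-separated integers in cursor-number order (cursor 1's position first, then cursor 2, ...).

After op 1 (insert('r')): buffer="rdwrhnr" (len 7), cursors c1@1 c2@4 c3@7, authorship 1..2..3
After op 2 (add_cursor(6)): buffer="rdwrhnr" (len 7), cursors c1@1 c2@4 c4@6 c3@7, authorship 1..2..3
After op 3 (move_left): buffer="rdwrhnr" (len 7), cursors c1@0 c2@3 c4@5 c3@6, authorship 1..2..3
After op 4 (insert('a')): buffer="ardwarhanar" (len 11), cursors c1@1 c2@5 c4@8 c3@10, authorship 11..22.4.33
After op 5 (insert('l')): buffer="alrdwalrhalnalr" (len 15), cursors c1@2 c2@7 c4@11 c3@14, authorship 111..222.44.333

Answer: 2 7 14 11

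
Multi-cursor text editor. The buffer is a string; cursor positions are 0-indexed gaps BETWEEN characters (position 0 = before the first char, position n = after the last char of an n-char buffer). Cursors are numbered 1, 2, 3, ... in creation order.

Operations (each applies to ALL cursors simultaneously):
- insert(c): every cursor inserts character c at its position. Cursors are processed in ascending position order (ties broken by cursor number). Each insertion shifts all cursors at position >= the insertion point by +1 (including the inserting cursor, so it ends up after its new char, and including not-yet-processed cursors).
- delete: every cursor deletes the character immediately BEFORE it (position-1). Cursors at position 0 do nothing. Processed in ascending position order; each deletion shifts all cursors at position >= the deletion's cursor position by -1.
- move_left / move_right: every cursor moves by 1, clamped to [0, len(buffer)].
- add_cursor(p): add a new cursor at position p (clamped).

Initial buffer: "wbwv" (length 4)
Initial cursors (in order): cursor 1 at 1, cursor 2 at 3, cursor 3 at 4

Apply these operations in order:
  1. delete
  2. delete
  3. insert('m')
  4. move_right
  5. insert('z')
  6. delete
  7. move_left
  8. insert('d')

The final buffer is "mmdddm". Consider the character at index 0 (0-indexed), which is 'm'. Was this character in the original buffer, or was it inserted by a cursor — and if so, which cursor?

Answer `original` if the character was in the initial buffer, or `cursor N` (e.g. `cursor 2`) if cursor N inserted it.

After op 1 (delete): buffer="b" (len 1), cursors c1@0 c2@1 c3@1, authorship .
After op 2 (delete): buffer="" (len 0), cursors c1@0 c2@0 c3@0, authorship 
After op 3 (insert('m')): buffer="mmm" (len 3), cursors c1@3 c2@3 c3@3, authorship 123
After op 4 (move_right): buffer="mmm" (len 3), cursors c1@3 c2@3 c3@3, authorship 123
After op 5 (insert('z')): buffer="mmmzzz" (len 6), cursors c1@6 c2@6 c3@6, authorship 123123
After op 6 (delete): buffer="mmm" (len 3), cursors c1@3 c2@3 c3@3, authorship 123
After op 7 (move_left): buffer="mmm" (len 3), cursors c1@2 c2@2 c3@2, authorship 123
After op 8 (insert('d')): buffer="mmdddm" (len 6), cursors c1@5 c2@5 c3@5, authorship 121233
Authorship (.=original, N=cursor N): 1 2 1 2 3 3
Index 0: author = 1

Answer: cursor 1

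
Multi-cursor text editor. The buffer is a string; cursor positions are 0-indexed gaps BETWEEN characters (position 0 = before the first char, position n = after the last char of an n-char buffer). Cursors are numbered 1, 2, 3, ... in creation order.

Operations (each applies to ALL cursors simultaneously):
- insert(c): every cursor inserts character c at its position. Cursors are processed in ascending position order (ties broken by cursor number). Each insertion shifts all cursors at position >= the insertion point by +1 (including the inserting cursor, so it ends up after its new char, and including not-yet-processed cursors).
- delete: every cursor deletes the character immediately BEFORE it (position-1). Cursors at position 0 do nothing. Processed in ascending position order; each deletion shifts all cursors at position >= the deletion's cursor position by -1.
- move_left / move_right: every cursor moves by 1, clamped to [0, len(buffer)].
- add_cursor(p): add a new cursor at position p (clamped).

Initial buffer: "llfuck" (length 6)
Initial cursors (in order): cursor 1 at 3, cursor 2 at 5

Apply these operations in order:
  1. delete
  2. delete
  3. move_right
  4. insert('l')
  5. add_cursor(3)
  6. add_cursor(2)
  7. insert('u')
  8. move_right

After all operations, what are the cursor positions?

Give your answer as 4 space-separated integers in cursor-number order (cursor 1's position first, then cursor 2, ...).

Answer: 8 8 6 4

Derivation:
After op 1 (delete): buffer="lluk" (len 4), cursors c1@2 c2@3, authorship ....
After op 2 (delete): buffer="lk" (len 2), cursors c1@1 c2@1, authorship ..
After op 3 (move_right): buffer="lk" (len 2), cursors c1@2 c2@2, authorship ..
After op 4 (insert('l')): buffer="lkll" (len 4), cursors c1@4 c2@4, authorship ..12
After op 5 (add_cursor(3)): buffer="lkll" (len 4), cursors c3@3 c1@4 c2@4, authorship ..12
After op 6 (add_cursor(2)): buffer="lkll" (len 4), cursors c4@2 c3@3 c1@4 c2@4, authorship ..12
After op 7 (insert('u')): buffer="lkululuu" (len 8), cursors c4@3 c3@5 c1@8 c2@8, authorship ..413212
After op 8 (move_right): buffer="lkululuu" (len 8), cursors c4@4 c3@6 c1@8 c2@8, authorship ..413212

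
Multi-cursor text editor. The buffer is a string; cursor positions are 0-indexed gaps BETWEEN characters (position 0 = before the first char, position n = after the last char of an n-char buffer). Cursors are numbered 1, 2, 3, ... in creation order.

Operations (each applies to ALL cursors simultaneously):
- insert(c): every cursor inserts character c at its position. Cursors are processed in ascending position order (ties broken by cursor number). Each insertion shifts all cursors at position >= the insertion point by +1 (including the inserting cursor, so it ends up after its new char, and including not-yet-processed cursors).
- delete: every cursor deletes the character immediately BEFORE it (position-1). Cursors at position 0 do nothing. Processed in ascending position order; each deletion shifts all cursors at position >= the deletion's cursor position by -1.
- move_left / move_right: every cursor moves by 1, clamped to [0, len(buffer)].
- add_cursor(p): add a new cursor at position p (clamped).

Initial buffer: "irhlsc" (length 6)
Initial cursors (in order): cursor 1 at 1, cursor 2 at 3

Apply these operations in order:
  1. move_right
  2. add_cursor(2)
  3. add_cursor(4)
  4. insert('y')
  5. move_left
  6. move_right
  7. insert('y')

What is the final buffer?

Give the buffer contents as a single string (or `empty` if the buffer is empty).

After op 1 (move_right): buffer="irhlsc" (len 6), cursors c1@2 c2@4, authorship ......
After op 2 (add_cursor(2)): buffer="irhlsc" (len 6), cursors c1@2 c3@2 c2@4, authorship ......
After op 3 (add_cursor(4)): buffer="irhlsc" (len 6), cursors c1@2 c3@2 c2@4 c4@4, authorship ......
After op 4 (insert('y')): buffer="iryyhlyysc" (len 10), cursors c1@4 c3@4 c2@8 c4@8, authorship ..13..24..
After op 5 (move_left): buffer="iryyhlyysc" (len 10), cursors c1@3 c3@3 c2@7 c4@7, authorship ..13..24..
After op 6 (move_right): buffer="iryyhlyysc" (len 10), cursors c1@4 c3@4 c2@8 c4@8, authorship ..13..24..
After op 7 (insert('y')): buffer="iryyyyhlyyyysc" (len 14), cursors c1@6 c3@6 c2@12 c4@12, authorship ..1313..2424..

Answer: iryyyyhlyyyysc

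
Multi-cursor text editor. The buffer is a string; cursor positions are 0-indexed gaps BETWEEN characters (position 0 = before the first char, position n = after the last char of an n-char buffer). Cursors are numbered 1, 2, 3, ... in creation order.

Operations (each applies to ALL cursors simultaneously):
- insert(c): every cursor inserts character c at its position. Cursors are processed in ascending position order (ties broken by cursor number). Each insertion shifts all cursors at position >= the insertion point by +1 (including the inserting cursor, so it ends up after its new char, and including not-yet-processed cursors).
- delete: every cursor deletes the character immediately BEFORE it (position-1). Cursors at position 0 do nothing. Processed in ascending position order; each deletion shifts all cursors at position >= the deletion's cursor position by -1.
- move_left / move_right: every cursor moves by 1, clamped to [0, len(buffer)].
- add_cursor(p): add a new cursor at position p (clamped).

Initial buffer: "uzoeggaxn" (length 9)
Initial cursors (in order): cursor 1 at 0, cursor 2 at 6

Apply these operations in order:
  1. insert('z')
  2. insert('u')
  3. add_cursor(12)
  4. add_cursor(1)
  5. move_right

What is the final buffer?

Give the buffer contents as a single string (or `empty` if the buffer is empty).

Answer: zuuzoeggzuaxn

Derivation:
After op 1 (insert('z')): buffer="zuzoeggzaxn" (len 11), cursors c1@1 c2@8, authorship 1......2...
After op 2 (insert('u')): buffer="zuuzoeggzuaxn" (len 13), cursors c1@2 c2@10, authorship 11......22...
After op 3 (add_cursor(12)): buffer="zuuzoeggzuaxn" (len 13), cursors c1@2 c2@10 c3@12, authorship 11......22...
After op 4 (add_cursor(1)): buffer="zuuzoeggzuaxn" (len 13), cursors c4@1 c1@2 c2@10 c3@12, authorship 11......22...
After op 5 (move_right): buffer="zuuzoeggzuaxn" (len 13), cursors c4@2 c1@3 c2@11 c3@13, authorship 11......22...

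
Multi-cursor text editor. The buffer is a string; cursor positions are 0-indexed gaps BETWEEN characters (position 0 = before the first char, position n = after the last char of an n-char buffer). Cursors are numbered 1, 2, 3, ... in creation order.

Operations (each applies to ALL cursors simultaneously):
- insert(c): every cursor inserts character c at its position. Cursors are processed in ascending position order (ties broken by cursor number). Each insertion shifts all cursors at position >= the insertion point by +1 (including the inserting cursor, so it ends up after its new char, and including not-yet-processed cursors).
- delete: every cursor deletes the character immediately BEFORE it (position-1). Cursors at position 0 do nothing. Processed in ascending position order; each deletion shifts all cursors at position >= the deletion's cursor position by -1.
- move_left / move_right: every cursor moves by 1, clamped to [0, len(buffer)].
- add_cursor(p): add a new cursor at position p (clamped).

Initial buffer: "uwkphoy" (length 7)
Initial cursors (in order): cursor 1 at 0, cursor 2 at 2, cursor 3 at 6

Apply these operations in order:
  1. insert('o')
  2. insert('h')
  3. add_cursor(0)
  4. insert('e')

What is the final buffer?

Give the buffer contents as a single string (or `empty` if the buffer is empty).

After op 1 (insert('o')): buffer="ouwokphooy" (len 10), cursors c1@1 c2@4 c3@9, authorship 1..2....3.
After op 2 (insert('h')): buffer="ohuwohkphoohy" (len 13), cursors c1@2 c2@6 c3@12, authorship 11..22....33.
After op 3 (add_cursor(0)): buffer="ohuwohkphoohy" (len 13), cursors c4@0 c1@2 c2@6 c3@12, authorship 11..22....33.
After op 4 (insert('e')): buffer="eoheuwohekphoohey" (len 17), cursors c4@1 c1@4 c2@9 c3@16, authorship 4111..222....333.

Answer: eoheuwohekphoohey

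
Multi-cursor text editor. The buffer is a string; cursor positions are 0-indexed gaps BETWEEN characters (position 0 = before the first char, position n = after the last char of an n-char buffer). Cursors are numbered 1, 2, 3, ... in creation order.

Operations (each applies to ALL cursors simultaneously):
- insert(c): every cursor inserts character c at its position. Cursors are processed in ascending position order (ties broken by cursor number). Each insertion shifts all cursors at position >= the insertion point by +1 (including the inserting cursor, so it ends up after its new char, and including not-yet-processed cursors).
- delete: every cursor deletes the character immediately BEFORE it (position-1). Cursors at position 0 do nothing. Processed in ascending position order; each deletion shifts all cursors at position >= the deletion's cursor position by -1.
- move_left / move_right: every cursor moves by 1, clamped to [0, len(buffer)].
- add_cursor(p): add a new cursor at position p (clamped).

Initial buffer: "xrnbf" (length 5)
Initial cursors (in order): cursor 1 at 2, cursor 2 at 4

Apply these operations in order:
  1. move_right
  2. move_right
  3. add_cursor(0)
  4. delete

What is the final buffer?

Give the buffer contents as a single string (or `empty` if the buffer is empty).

After op 1 (move_right): buffer="xrnbf" (len 5), cursors c1@3 c2@5, authorship .....
After op 2 (move_right): buffer="xrnbf" (len 5), cursors c1@4 c2@5, authorship .....
After op 3 (add_cursor(0)): buffer="xrnbf" (len 5), cursors c3@0 c1@4 c2@5, authorship .....
After op 4 (delete): buffer="xrn" (len 3), cursors c3@0 c1@3 c2@3, authorship ...

Answer: xrn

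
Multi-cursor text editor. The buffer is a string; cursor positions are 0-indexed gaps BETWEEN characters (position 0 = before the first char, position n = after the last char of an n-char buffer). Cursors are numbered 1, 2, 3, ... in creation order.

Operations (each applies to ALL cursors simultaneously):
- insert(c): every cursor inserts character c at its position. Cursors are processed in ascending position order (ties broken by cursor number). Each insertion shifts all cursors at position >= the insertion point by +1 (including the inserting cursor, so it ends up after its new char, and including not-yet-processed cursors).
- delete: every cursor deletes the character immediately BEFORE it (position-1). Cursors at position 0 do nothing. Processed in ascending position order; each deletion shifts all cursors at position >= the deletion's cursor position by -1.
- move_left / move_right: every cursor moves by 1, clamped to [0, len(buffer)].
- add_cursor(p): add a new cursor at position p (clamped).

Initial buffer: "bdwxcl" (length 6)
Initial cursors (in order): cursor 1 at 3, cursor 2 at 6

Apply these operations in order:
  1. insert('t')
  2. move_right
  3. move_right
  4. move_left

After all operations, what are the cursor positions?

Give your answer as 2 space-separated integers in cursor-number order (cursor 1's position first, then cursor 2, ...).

Answer: 5 7

Derivation:
After op 1 (insert('t')): buffer="bdwtxclt" (len 8), cursors c1@4 c2@8, authorship ...1...2
After op 2 (move_right): buffer="bdwtxclt" (len 8), cursors c1@5 c2@8, authorship ...1...2
After op 3 (move_right): buffer="bdwtxclt" (len 8), cursors c1@6 c2@8, authorship ...1...2
After op 4 (move_left): buffer="bdwtxclt" (len 8), cursors c1@5 c2@7, authorship ...1...2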